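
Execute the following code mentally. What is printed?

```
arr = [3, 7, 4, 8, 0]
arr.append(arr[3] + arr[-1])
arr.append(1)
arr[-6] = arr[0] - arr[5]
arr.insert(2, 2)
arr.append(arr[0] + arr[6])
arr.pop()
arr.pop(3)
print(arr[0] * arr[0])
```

9

append arr[3]+arr[-1] = 8+0 = 8 → [3, 7, 4, 8, 0, 8]
append 1 → [3, 7, 4, 8, 0, 8, 1]
arr[-6] = arr[0]-arr[5] = 3-8 = -5 → [3, -5, 4, 8, 0, 8, 1]
insert 2 at 2 → [3, -5, 2, 4, 8, 0, 8, 1]
append arr[0]+arr[6] = 3+8 = 11 → [3, -5, 2, 4, 8, 0, 8, 1, 11]
pop() removes 11 → [3, -5, 2, 4, 8, 0, 8, 1]
pop(3) removes 4 → [3, -5, 2, 8, 0, 8, 1]
arr[0]*arr[0] = 3*3 = 9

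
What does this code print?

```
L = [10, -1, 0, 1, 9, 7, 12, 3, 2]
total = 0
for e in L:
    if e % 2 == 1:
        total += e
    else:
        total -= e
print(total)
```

e=10: not odd, total = 0-10 = -10
e=-1: odd, total = (-10)+(-1) = -11
e=0: not odd, total = (-11)-0 = -11
e=1: odd, total = (-11)+1 = -10
e=9: odd, total = (-10)+9 = -1
e=7: odd, total = (-1)+7 = 6
e=12: not odd, total = 6-12 = -6
e=3: odd, total = (-6)+3 = -3
e=2: not odd, total = (-3)-2 = -5

-5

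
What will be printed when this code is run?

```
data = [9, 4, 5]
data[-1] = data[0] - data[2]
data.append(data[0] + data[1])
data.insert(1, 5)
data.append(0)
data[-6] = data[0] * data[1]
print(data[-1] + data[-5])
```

5

data[-1] = data[0]-data[2] = 9-5 = 4 → [9, 4, 4]
append data[0]+data[1] = 9+4 = 13 → [9, 4, 4, 13]
insert 5 at 1 → [9, 5, 4, 4, 13]
append 0 → [9, 5, 4, 4, 13, 0]
data[-6] = data[0]*data[1] = 9*5 = 45 → [45, 5, 4, 4, 13, 0]
data[-1]+data[-5] = 0+5 = 5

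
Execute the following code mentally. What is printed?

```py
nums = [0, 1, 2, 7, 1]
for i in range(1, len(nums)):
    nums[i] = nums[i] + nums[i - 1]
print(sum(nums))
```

i=1: nums[1] = 1+0 = 1 → [0, 1, 2, 7, 1]
i=2: nums[2] = 2+1 = 3 → [0, 1, 3, 7, 1]
i=3: nums[3] = 7+3 = 10 → [0, 1, 3, 10, 1]
i=4: nums[4] = 1+10 = 11 → [0, 1, 3, 10, 11]
sum = 25

25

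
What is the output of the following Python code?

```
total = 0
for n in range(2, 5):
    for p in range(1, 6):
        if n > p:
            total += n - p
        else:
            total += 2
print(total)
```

n=2,p=1: 2>1, total = 0+1 = 1
n=2,p=2: not 2>2, total = 1+2 = 3
n=2,p=3: not 2>3, total = 3+2 = 5
n=2,p=4: not 2>4, total = 5+2 = 7
n=2,p=5: not 2>5, total = 7+2 = 9
n=3,p=1: 3>1, total = 9+2 = 11
n=3,p=2: 3>2, total = 11+1 = 12
n=3,p=3: not 3>3, total = 12+2 = 14
n=3,p=4: not 3>4, total = 14+2 = 16
n=3,p=5: not 3>5, total = 16+2 = 18
n=4,p=1: 4>1, total = 18+3 = 21
n=4,p=2: 4>2, total = 21+2 = 23
n=4,p=3: 4>3, total = 23+1 = 24
n=4,p=4: not 4>4, total = 24+2 = 26
n=4,p=5: not 4>5, total = 26+2 = 28

28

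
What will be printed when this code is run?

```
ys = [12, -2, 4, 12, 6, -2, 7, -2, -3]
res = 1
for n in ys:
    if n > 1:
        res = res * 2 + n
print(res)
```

n=12: >1, res = 1*2+12 = 14
n=-2: not >1
n=4: >1, res = 14*2+4 = 32
n=12: >1, res = 32*2+12 = 76
n=6: >1, res = 76*2+6 = 158
n=-2: not >1
n=7: >1, res = 158*2+7 = 323
n=-2: not >1
n=-3: not >1

323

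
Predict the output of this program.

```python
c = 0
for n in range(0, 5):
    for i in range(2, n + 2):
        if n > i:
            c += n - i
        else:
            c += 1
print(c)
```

n=1,i=2: not 1>2, c = 0+1 = 1
n=2,i=2: not 2>2, c = 1+1 = 2
n=2,i=3: not 2>3, c = 2+1 = 3
n=3,i=2: 3>2, c = 3+1 = 4
n=3,i=3: not 3>3, c = 4+1 = 5
n=3,i=4: not 3>4, c = 5+1 = 6
n=4,i=2: 4>2, c = 6+2 = 8
n=4,i=3: 4>3, c = 8+1 = 9
n=4,i=4: not 4>4, c = 9+1 = 10
n=4,i=5: not 4>5, c = 10+1 = 11

11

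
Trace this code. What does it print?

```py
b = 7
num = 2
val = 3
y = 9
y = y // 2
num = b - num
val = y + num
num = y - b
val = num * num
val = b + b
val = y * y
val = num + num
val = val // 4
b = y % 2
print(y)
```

y = 9//2 = 4
num = 7-2 = 5
val = 4+5 = 9
num = 4-7 = -3
val = (-3)*(-3) = 9
val = 7+7 = 14
val = 4*4 = 16
val = (-3)+(-3) = -6
val = (-6)//4 = -2
b = 4%2 = 0

4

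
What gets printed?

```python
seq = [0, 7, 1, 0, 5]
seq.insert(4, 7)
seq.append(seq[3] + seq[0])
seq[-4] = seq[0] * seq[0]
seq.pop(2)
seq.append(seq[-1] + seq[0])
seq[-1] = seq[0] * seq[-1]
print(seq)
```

[0, 7, 0, 7, 5, 0, 0]

insert 7 at 4 → [0, 7, 1, 0, 7, 5]
append seq[3]+seq[0] = 0+0 = 0 → [0, 7, 1, 0, 7, 5, 0]
seq[-4] = seq[0]*seq[0] = 0*0 = 0 → [0, 7, 1, 0, 7, 5, 0]
pop(2) removes 1 → [0, 7, 0, 7, 5, 0]
append seq[-1]+seq[0] = 0+0 = 0 → [0, 7, 0, 7, 5, 0, 0]
seq[-1] = seq[0]*seq[-1] = 0*0 = 0 → [0, 7, 0, 7, 5, 0, 0]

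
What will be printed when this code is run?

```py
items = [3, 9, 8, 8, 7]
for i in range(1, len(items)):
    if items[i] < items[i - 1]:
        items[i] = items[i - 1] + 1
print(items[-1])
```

i=1: 9>=3, unchanged → [3, 9, 8, 8, 7]
i=2: 8<9, items[2] = 9+1 = 10 → [3, 9, 10, 8, 7]
i=3: 8<10, items[3] = 10+1 = 11 → [3, 9, 10, 11, 7]
i=4: 7<11, items[4] = 11+1 = 12 → [3, 9, 10, 11, 12]

12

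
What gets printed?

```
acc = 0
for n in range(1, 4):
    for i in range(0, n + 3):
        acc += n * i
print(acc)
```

71

n=1,i=0: acc = 0+0 = 0
n=1,i=1: acc = 0+1 = 1
n=1,i=2: acc = 1+2 = 3
n=1,i=3: acc = 3+3 = 6
n=2,i=0: acc = 6+0 = 6
n=2,i=1: acc = 6+2 = 8
n=2,i=2: acc = 8+4 = 12
n=2,i=3: acc = 12+6 = 18
n=2,i=4: acc = 18+8 = 26
n=3,i=0: acc = 26+0 = 26
n=3,i=1: acc = 26+3 = 29
n=3,i=2: acc = 29+6 = 35
n=3,i=3: acc = 35+9 = 44
n=3,i=4: acc = 44+12 = 56
n=3,i=5: acc = 56+15 = 71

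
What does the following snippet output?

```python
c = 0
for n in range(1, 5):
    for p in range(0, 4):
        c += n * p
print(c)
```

60

n=1,p=0: c = 0+0 = 0
n=1,p=1: c = 0+1 = 1
n=1,p=2: c = 1+2 = 3
n=1,p=3: c = 3+3 = 6
n=2,p=0: c = 6+0 = 6
n=2,p=1: c = 6+2 = 8
n=2,p=2: c = 8+4 = 12
n=2,p=3: c = 12+6 = 18
n=3,p=0: c = 18+0 = 18
n=3,p=1: c = 18+3 = 21
n=3,p=2: c = 21+6 = 27
n=3,p=3: c = 27+9 = 36
n=4,p=0: c = 36+0 = 36
n=4,p=1: c = 36+4 = 40
n=4,p=2: c = 40+8 = 48
n=4,p=3: c = 48+12 = 60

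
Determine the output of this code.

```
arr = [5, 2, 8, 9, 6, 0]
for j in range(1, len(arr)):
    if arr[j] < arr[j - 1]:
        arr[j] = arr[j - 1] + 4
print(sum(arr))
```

j=1: 2<5, arr[1] = 5+4 = 9 → [5, 9, 8, 9, 6, 0]
j=2: 8<9, arr[2] = 9+4 = 13 → [5, 9, 13, 9, 6, 0]
j=3: 9<13, arr[3] = 13+4 = 17 → [5, 9, 13, 17, 6, 0]
j=4: 6<17, arr[4] = 17+4 = 21 → [5, 9, 13, 17, 21, 0]
j=5: 0<21, arr[5] = 21+4 = 25 → [5, 9, 13, 17, 21, 25]
sum = 90

90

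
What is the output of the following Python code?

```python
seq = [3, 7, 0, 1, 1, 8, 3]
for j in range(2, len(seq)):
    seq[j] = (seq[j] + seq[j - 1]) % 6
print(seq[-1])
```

j=2: seq[2] = (0+7)%6 = 1 → [3, 7, 1, 1, 1, 8, 3]
j=3: seq[3] = (1+1)%6 = 2 → [3, 7, 1, 2, 1, 8, 3]
j=4: seq[4] = (1+2)%6 = 3 → [3, 7, 1, 2, 3, 8, 3]
j=5: seq[5] = (8+3)%6 = 5 → [3, 7, 1, 2, 3, 5, 3]
j=6: seq[6] = (3+5)%6 = 2 → [3, 7, 1, 2, 3, 5, 2]

2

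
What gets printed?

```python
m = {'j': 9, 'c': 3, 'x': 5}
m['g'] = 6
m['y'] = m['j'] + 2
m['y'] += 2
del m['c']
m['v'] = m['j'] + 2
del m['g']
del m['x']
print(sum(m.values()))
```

m['g'] = 6 → {'j': 9, 'c': 3, 'x': 5, 'g': 6}
m['y'] = m['j']+2 = 11 → {'j': 9, 'c': 3, 'x': 5, 'g': 6, 'y': 11}
m['y'] = 11+2 = 13 → {'j': 9, 'c': 3, 'x': 5, 'g': 6, 'y': 13}
del 'c' → {'j': 9, 'x': 5, 'g': 6, 'y': 13}
m['v'] = m['j']+2 = 11 → {'j': 9, 'x': 5, 'g': 6, 'y': 13, 'v': 11}
del 'g' → {'j': 9, 'x': 5, 'y': 13, 'v': 11}
del 'x' → {'j': 9, 'y': 13, 'v': 11}
sum of values = 33

33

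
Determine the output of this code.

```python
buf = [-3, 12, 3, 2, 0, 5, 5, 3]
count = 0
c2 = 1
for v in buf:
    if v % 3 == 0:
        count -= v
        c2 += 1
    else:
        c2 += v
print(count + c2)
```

3

v=-3: %3==0, count = 0-(-3) = 3; c2=2
v=12: %3==0, count = 3-12 = -9; c2=3
v=3: %3==0, count = (-9)-3 = -12; c2=4
v=2: not %3==0; c2=6
v=0: %3==0, count = (-12)-0 = -12; c2=7
v=5: not %3==0; c2=12
v=5: not %3==0; c2=17
v=3: %3==0, count = (-12)-3 = -15; c2=18
count+c2 = (-15)+18 = 3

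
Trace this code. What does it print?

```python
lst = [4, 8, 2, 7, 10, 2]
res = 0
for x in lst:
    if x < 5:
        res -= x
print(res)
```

x=4: <5, res = 0-4 = -4
x=8: not <5
x=2: <5, res = (-4)-2 = -6
x=7: not <5
x=10: not <5
x=2: <5, res = (-6)-2 = -8

-8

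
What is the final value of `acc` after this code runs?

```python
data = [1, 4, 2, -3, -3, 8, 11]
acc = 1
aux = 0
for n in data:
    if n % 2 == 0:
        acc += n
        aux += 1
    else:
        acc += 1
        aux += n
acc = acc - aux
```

10

n=1: not even, acc = 1+1 = 2; aux=1
n=4: even, acc = 2+4 = 6; aux=2
n=2: even, acc = 6+2 = 8; aux=3
n=-3: not even, acc = 8+1 = 9; aux=0
n=-3: not even, acc = 9+1 = 10; aux=-3
n=8: even, acc = 10+8 = 18; aux=-2
n=11: not even, acc = 18+1 = 19; aux=9
acc-aux = 19-9 = 10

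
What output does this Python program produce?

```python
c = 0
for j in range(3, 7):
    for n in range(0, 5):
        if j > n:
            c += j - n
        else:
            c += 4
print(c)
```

63

j=3,n=0: 3>0, c = 0+3 = 3
j=3,n=1: 3>1, c = 3+2 = 5
j=3,n=2: 3>2, c = 5+1 = 6
j=3,n=3: not 3>3, c = 6+4 = 10
j=3,n=4: not 3>4, c = 10+4 = 14
j=4,n=0: 4>0, c = 14+4 = 18
j=4,n=1: 4>1, c = 18+3 = 21
j=4,n=2: 4>2, c = 21+2 = 23
j=4,n=3: 4>3, c = 23+1 = 24
j=4,n=4: not 4>4, c = 24+4 = 28
j=5,n=0: 5>0, c = 28+5 = 33
j=5,n=1: 5>1, c = 33+4 = 37
j=5,n=2: 5>2, c = 37+3 = 40
j=5,n=3: 5>3, c = 40+2 = 42
j=5,n=4: 5>4, c = 42+1 = 43
j=6,n=0: 6>0, c = 43+6 = 49
j=6,n=1: 6>1, c = 49+5 = 54
j=6,n=2: 6>2, c = 54+4 = 58
j=6,n=3: 6>3, c = 58+3 = 61
j=6,n=4: 6>4, c = 61+2 = 63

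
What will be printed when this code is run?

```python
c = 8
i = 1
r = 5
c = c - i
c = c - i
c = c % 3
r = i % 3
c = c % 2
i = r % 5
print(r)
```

c = 8-1 = 7
c = 7-1 = 6
c = 6%3 = 0
r = 1%3 = 1
c = 0%2 = 0
i = 1%5 = 1

1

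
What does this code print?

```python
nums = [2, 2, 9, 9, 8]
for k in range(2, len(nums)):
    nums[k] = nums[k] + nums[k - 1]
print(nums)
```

k=2: nums[2] = 9+2 = 11 → [2, 2, 11, 9, 8]
k=3: nums[3] = 9+11 = 20 → [2, 2, 11, 20, 8]
k=4: nums[4] = 8+20 = 28 → [2, 2, 11, 20, 28]

[2, 2, 11, 20, 28]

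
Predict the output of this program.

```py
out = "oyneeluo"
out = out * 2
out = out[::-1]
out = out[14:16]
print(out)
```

yo

repeat ×2 → 'oyneeluooyneeluo'
reverse → 'ouleenyoouleenyo'
slice [14:16] → 'yo'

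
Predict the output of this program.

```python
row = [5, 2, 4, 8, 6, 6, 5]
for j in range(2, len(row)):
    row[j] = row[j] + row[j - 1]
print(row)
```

j=2: row[2] = 4+2 = 6 → [5, 2, 6, 8, 6, 6, 5]
j=3: row[3] = 8+6 = 14 → [5, 2, 6, 14, 6, 6, 5]
j=4: row[4] = 6+14 = 20 → [5, 2, 6, 14, 20, 6, 5]
j=5: row[5] = 6+20 = 26 → [5, 2, 6, 14, 20, 26, 5]
j=6: row[6] = 5+26 = 31 → [5, 2, 6, 14, 20, 26, 31]

[5, 2, 6, 14, 20, 26, 31]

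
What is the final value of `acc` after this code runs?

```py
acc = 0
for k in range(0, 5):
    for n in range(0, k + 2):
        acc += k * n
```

105

k=0,n=0: acc = 0+0 = 0
k=0,n=1: acc = 0+0 = 0
k=1,n=0: acc = 0+0 = 0
k=1,n=1: acc = 0+1 = 1
k=1,n=2: acc = 1+2 = 3
k=2,n=0: acc = 3+0 = 3
k=2,n=1: acc = 3+2 = 5
k=2,n=2: acc = 5+4 = 9
k=2,n=3: acc = 9+6 = 15
k=3,n=0: acc = 15+0 = 15
k=3,n=1: acc = 15+3 = 18
k=3,n=2: acc = 18+6 = 24
k=3,n=3: acc = 24+9 = 33
k=3,n=4: acc = 33+12 = 45
k=4,n=0: acc = 45+0 = 45
k=4,n=1: acc = 45+4 = 49
k=4,n=2: acc = 49+8 = 57
k=4,n=3: acc = 57+12 = 69
k=4,n=4: acc = 69+16 = 85
k=4,n=5: acc = 85+20 = 105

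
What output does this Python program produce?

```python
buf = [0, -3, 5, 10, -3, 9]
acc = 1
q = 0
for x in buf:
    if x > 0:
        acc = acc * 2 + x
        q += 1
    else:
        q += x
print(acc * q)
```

x=0: not >0; q=0
x=-3: not >0; q=-3
x=5: >0, acc = 1*2+5 = 7; q=-2
x=10: >0, acc = 7*2+10 = 24; q=-1
x=-3: not >0; q=-4
x=9: >0, acc = 24*2+9 = 57; q=-3
acc*q = 57*(-3) = -171

-171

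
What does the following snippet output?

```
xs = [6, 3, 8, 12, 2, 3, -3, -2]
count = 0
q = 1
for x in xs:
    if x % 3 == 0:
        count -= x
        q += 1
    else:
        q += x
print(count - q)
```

-35

x=6: %3==0, count = 0-6 = -6; q=2
x=3: %3==0, count = (-6)-3 = -9; q=3
x=8: not %3==0; q=11
x=12: %3==0, count = (-9)-12 = -21; q=12
x=2: not %3==0; q=14
x=3: %3==0, count = (-21)-3 = -24; q=15
x=-3: %3==0, count = (-24)-(-3) = -21; q=16
x=-2: not %3==0; q=14
count-q = (-21)-14 = -35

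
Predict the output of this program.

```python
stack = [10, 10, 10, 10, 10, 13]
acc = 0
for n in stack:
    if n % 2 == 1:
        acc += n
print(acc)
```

13

n=10: not odd
n=10: not odd
n=10: not odd
n=10: not odd
n=10: not odd
n=13: odd, acc = 0+13 = 13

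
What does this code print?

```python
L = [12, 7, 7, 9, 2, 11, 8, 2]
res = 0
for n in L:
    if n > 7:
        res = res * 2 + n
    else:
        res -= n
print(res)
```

40

n=12: >7, res = 0*2+12 = 12
n=7: not >7, res = 12-7 = 5
n=7: not >7, res = 5-7 = -2
n=9: >7, res = (-2)*2+9 = 5
n=2: not >7, res = 5-2 = 3
n=11: >7, res = 3*2+11 = 17
n=8: >7, res = 17*2+8 = 42
n=2: not >7, res = 42-2 = 40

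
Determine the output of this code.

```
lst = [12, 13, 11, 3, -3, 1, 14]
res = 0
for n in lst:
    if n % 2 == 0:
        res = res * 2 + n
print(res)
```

n=12: even, res = 0*2+12 = 12
n=13: not even
n=11: not even
n=3: not even
n=-3: not even
n=1: not even
n=14: even, res = 12*2+14 = 38

38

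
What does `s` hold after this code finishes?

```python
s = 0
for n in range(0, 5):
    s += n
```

10

n=0: s = 0+0 = 0
n=1: s = 0+1 = 1
n=2: s = 1+2 = 3
n=3: s = 3+3 = 6
n=4: s = 6+4 = 10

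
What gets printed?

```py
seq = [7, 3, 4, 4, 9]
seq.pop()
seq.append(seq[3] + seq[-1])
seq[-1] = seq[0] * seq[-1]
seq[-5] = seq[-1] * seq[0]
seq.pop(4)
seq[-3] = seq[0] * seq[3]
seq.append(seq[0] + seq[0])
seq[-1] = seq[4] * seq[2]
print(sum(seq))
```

pop() removes 9 → [7, 3, 4, 4]
append seq[3]+seq[-1] = 4+4 = 8 → [7, 3, 4, 4, 8]
seq[-1] = seq[0]*seq[-1] = 7*8 = 56 → [7, 3, 4, 4, 56]
seq[-5] = seq[-1]*seq[0] = 56*7 = 392 → [392, 3, 4, 4, 56]
pop(4) removes 56 → [392, 3, 4, 4]
seq[-3] = seq[0]*seq[3] = 392*4 = 1568 → [392, 1568, 4, 4]
append seq[0]+seq[0] = 392+392 = 784 → [392, 1568, 4, 4, 784]
seq[-1] = seq[4]*seq[2] = 784*4 = 3136 → [392, 1568, 4, 4, 3136]
sum = 5104

5104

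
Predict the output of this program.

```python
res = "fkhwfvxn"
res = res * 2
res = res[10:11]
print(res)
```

h

repeat ×2 → 'fkhwfvxnfkhwfvxn'
slice [10:11] → 'h'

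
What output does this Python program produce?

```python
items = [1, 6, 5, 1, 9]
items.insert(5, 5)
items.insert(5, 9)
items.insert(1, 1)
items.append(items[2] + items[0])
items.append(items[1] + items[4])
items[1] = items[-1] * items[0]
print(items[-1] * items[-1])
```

4

insert 5 at 5 → [1, 6, 5, 1, 9, 5]
insert 9 at 5 → [1, 6, 5, 1, 9, 9, 5]
insert 1 at 1 → [1, 1, 6, 5, 1, 9, 9, 5]
append items[2]+items[0] = 6+1 = 7 → [1, 1, 6, 5, 1, 9, 9, 5, 7]
append items[1]+items[4] = 1+1 = 2 → [1, 1, 6, 5, 1, 9, 9, 5, 7, 2]
items[1] = items[-1]*items[0] = 2*1 = 2 → [1, 2, 6, 5, 1, 9, 9, 5, 7, 2]
items[-1]*items[-1] = 2*2 = 4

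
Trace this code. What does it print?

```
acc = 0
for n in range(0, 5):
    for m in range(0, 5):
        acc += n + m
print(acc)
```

100

n=0,m=0: acc = 0+0 = 0
n=0,m=1: acc = 0+1 = 1
n=0,m=2: acc = 1+2 = 3
n=0,m=3: acc = 3+3 = 6
n=0,m=4: acc = 6+4 = 10
n=1,m=0: acc = 10+1 = 11
n=1,m=1: acc = 11+2 = 13
n=1,m=2: acc = 13+3 = 16
n=1,m=3: acc = 16+4 = 20
n=1,m=4: acc = 20+5 = 25
n=2,m=0: acc = 25+2 = 27
n=2,m=1: acc = 27+3 = 30
n=2,m=2: acc = 30+4 = 34
n=2,m=3: acc = 34+5 = 39
n=2,m=4: acc = 39+6 = 45
n=3,m=0: acc = 45+3 = 48
n=3,m=1: acc = 48+4 = 52
n=3,m=2: acc = 52+5 = 57
n=3,m=3: acc = 57+6 = 63
n=3,m=4: acc = 63+7 = 70
n=4,m=0: acc = 70+4 = 74
n=4,m=1: acc = 74+5 = 79
n=4,m=2: acc = 79+6 = 85
n=4,m=3: acc = 85+7 = 92
n=4,m=4: acc = 92+8 = 100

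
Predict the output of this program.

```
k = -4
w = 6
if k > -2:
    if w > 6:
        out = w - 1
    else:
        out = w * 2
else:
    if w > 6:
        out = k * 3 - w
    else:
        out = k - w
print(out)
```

k=-4, w=6
k > -2 is False; w > 6 is False
→ out = k - w = -10

-10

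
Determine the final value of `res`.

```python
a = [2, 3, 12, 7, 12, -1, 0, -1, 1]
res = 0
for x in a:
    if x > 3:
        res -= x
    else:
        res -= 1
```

x=2: not >3, res = 0-1 = -1
x=3: not >3, res = (-1)-1 = -2
x=12: >3, res = (-2)-12 = -14
x=7: >3, res = (-14)-7 = -21
x=12: >3, res = (-21)-12 = -33
x=-1: not >3, res = (-33)-1 = -34
x=0: not >3, res = (-34)-1 = -35
x=-1: not >3, res = (-35)-1 = -36
x=1: not >3, res = (-36)-1 = -37

-37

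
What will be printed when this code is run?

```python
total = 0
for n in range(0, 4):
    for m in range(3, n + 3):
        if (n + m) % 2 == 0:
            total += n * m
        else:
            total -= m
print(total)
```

n=1,m=3: even sum, total = 0+3 = 3
n=2,m=3: odd sum, total = 3-3 = 0
n=2,m=4: even sum, total = 0+8 = 8
n=3,m=3: even sum, total = 8+9 = 17
n=3,m=4: odd sum, total = 17-4 = 13
n=3,m=5: even sum, total = 13+15 = 28

28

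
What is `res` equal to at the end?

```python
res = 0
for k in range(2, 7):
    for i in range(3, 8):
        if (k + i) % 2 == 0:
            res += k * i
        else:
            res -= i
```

k=2,i=3: odd sum, res = 0-3 = -3
k=2,i=4: even sum, res = (-3)+8 = 5
k=2,i=5: odd sum, res = 5-5 = 0
k=2,i=6: even sum, res = 0+12 = 12
k=2,i=7: odd sum, res = 12-7 = 5
k=3,i=3: even sum, res = 5+9 = 14
k=3,i=4: odd sum, res = 14-4 = 10
k=3,i=5: even sum, res = 10+15 = 25
k=3,i=6: odd sum, res = 25-6 = 19
k=3,i=7: even sum, res = 19+21 = 40
k=4,i=3: odd sum, res = 40-3 = 37
k=4,i=4: even sum, res = 37+16 = 53
k=4,i=5: odd sum, res = 53-5 = 48
k=4,i=6: even sum, res = 48+24 = 72
k=4,i=7: odd sum, res = 72-7 = 65
k=5,i=3: even sum, res = 65+15 = 80
k=5,i=4: odd sum, res = 80-4 = 76
k=5,i=5: even sum, res = 76+25 = 101
k=5,i=6: odd sum, res = 101-6 = 95
k=5,i=7: even sum, res = 95+35 = 130
k=6,i=3: odd sum, res = 130-3 = 127
k=6,i=4: even sum, res = 127+24 = 151
k=6,i=5: odd sum, res = 151-5 = 146
k=6,i=6: even sum, res = 146+36 = 182
k=6,i=7: odd sum, res = 182-7 = 175

175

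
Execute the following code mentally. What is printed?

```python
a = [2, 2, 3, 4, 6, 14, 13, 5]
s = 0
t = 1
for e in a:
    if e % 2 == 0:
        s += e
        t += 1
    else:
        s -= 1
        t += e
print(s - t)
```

e=2: even, s = 0+2 = 2; t=2
e=2: even, s = 2+2 = 4; t=3
e=3: not even, s = 4-1 = 3; t=6
e=4: even, s = 3+4 = 7; t=7
e=6: even, s = 7+6 = 13; t=8
e=14: even, s = 13+14 = 27; t=9
e=13: not even, s = 27-1 = 26; t=22
e=5: not even, s = 26-1 = 25; t=27
s-t = 25-27 = -2

-2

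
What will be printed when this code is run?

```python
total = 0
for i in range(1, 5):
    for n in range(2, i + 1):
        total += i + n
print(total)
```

36

i=2,n=2: total = 0+4 = 4
i=3,n=2: total = 4+5 = 9
i=3,n=3: total = 9+6 = 15
i=4,n=2: total = 15+6 = 21
i=4,n=3: total = 21+7 = 28
i=4,n=4: total = 28+8 = 36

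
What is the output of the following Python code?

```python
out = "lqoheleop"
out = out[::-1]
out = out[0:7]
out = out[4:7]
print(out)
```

reverse → 'poelehoql'
slice [0:7] → 'poeleho'
slice [4:7] → 'eho'

eho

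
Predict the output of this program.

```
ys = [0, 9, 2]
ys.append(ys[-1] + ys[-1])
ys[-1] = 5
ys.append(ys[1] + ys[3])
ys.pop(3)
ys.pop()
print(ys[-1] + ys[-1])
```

append ys[-1]+ys[-1] = 2+2 = 4 → [0, 9, 2, 4]
ys[-1] = 5 → [0, 9, 2, 5]
append ys[1]+ys[3] = 9+5 = 14 → [0, 9, 2, 5, 14]
pop(3) removes 5 → [0, 9, 2, 14]
pop() removes 14 → [0, 9, 2]
ys[-1]+ys[-1] = 2+2 = 4

4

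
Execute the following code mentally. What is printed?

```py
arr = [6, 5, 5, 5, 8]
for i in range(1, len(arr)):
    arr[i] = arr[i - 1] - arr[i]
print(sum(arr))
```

i=1: arr[1] = 6-5 = 1 → [6, 1, 5, 5, 8]
i=2: arr[2] = 1-5 = -4 → [6, 1, -4, 5, 8]
i=3: arr[3] = (-4)-5 = -9 → [6, 1, -4, -9, 8]
i=4: arr[4] = (-9)-8 = -17 → [6, 1, -4, -9, -17]
sum = -23

-23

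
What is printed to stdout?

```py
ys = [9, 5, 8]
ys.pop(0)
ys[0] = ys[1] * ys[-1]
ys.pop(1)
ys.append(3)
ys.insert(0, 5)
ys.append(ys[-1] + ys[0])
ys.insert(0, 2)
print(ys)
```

[2, 5, 64, 3, 8]

pop(0) removes 9 → [5, 8]
ys[0] = ys[1]*ys[-1] = 8*8 = 64 → [64, 8]
pop(1) removes 8 → [64]
append 3 → [64, 3]
insert 5 at 0 → [5, 64, 3]
append ys[-1]+ys[0] = 3+5 = 8 → [5, 64, 3, 8]
insert 2 at 0 → [2, 5, 64, 3, 8]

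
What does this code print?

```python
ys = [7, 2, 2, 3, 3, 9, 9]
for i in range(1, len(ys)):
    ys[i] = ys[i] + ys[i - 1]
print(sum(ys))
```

119

i=1: ys[1] = 2+7 = 9 → [7, 9, 2, 3, 3, 9, 9]
i=2: ys[2] = 2+9 = 11 → [7, 9, 11, 3, 3, 9, 9]
i=3: ys[3] = 3+11 = 14 → [7, 9, 11, 14, 3, 9, 9]
i=4: ys[4] = 3+14 = 17 → [7, 9, 11, 14, 17, 9, 9]
i=5: ys[5] = 9+17 = 26 → [7, 9, 11, 14, 17, 26, 9]
i=6: ys[6] = 9+26 = 35 → [7, 9, 11, 14, 17, 26, 35]
sum = 119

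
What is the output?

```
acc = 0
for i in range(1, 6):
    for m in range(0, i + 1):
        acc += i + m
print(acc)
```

105

i=1,m=0: acc = 0+1 = 1
i=1,m=1: acc = 1+2 = 3
i=2,m=0: acc = 3+2 = 5
i=2,m=1: acc = 5+3 = 8
i=2,m=2: acc = 8+4 = 12
i=3,m=0: acc = 12+3 = 15
i=3,m=1: acc = 15+4 = 19
i=3,m=2: acc = 19+5 = 24
i=3,m=3: acc = 24+6 = 30
i=4,m=0: acc = 30+4 = 34
i=4,m=1: acc = 34+5 = 39
i=4,m=2: acc = 39+6 = 45
i=4,m=3: acc = 45+7 = 52
i=4,m=4: acc = 52+8 = 60
i=5,m=0: acc = 60+5 = 65
i=5,m=1: acc = 65+6 = 71
i=5,m=2: acc = 71+7 = 78
i=5,m=3: acc = 78+8 = 86
i=5,m=4: acc = 86+9 = 95
i=5,m=5: acc = 95+10 = 105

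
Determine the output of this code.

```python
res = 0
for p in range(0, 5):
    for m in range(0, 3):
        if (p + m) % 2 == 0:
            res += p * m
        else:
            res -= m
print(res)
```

p=0,m=0: even sum, res = 0+0 = 0
p=0,m=1: odd sum, res = 0-1 = -1
p=0,m=2: even sum, res = (-1)+0 = -1
p=1,m=0: odd sum, res = (-1)-0 = -1
p=1,m=1: even sum, res = (-1)+1 = 0
p=1,m=2: odd sum, res = 0-2 = -2
p=2,m=0: even sum, res = (-2)+0 = -2
p=2,m=1: odd sum, res = (-2)-1 = -3
p=2,m=2: even sum, res = (-3)+4 = 1
p=3,m=0: odd sum, res = 1-0 = 1
p=3,m=1: even sum, res = 1+3 = 4
p=3,m=2: odd sum, res = 4-2 = 2
p=4,m=0: even sum, res = 2+0 = 2
p=4,m=1: odd sum, res = 2-1 = 1
p=4,m=2: even sum, res = 1+8 = 9

9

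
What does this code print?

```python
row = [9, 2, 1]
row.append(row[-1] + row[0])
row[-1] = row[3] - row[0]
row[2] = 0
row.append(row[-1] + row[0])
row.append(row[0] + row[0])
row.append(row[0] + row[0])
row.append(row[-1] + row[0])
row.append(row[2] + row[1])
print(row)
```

[9, 2, 0, 1, 10, 18, 18, 27, 2]

append row[-1]+row[0] = 1+9 = 10 → [9, 2, 1, 10]
row[-1] = row[3]-row[0] = 10-9 = 1 → [9, 2, 1, 1]
row[2] = 0 → [9, 2, 0, 1]
append row[-1]+row[0] = 1+9 = 10 → [9, 2, 0, 1, 10]
append row[0]+row[0] = 9+9 = 18 → [9, 2, 0, 1, 10, 18]
append row[0]+row[0] = 9+9 = 18 → [9, 2, 0, 1, 10, 18, 18]
append row[-1]+row[0] = 18+9 = 27 → [9, 2, 0, 1, 10, 18, 18, 27]
append row[2]+row[1] = 0+2 = 2 → [9, 2, 0, 1, 10, 18, 18, 27, 2]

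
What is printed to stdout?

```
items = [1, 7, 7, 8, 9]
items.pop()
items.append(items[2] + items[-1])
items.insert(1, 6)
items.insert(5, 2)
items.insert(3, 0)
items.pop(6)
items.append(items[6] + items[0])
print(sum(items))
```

pop() removes 9 → [1, 7, 7, 8]
append items[2]+items[-1] = 7+8 = 15 → [1, 7, 7, 8, 15]
insert 6 at 1 → [1, 6, 7, 7, 8, 15]
insert 2 at 5 → [1, 6, 7, 7, 8, 2, 15]
insert 0 at 3 → [1, 6, 7, 0, 7, 8, 2, 15]
pop(6) removes 2 → [1, 6, 7, 0, 7, 8, 15]
append items[6]+items[0] = 15+1 = 16 → [1, 6, 7, 0, 7, 8, 15, 16]
sum = 60

60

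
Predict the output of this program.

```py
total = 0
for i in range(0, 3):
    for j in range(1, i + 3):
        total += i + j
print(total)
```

i=0,j=1: total = 0+1 = 1
i=0,j=2: total = 1+2 = 3
i=1,j=1: total = 3+2 = 5
i=1,j=2: total = 5+3 = 8
i=1,j=3: total = 8+4 = 12
i=2,j=1: total = 12+3 = 15
i=2,j=2: total = 15+4 = 19
i=2,j=3: total = 19+5 = 24
i=2,j=4: total = 24+6 = 30

30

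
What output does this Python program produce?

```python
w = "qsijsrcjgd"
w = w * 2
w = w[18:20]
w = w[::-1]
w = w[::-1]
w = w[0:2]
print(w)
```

repeat ×2 → 'qsijsrcjgdqsijsrcjgd'
slice [18:20] → 'gd'
reverse → 'dg'
reverse → 'gd'
slice [0:2] → 'gd'

gd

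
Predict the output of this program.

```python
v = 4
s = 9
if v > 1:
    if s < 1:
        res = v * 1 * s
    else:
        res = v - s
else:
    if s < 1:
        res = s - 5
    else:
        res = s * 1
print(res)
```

v=4, s=9
v > 1 is True; s < 1 is False
→ res = v - s = -5

-5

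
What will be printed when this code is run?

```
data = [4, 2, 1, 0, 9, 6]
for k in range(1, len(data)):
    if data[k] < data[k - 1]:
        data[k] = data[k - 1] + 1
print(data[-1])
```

10

k=1: 2<4, data[1] = 4+1 = 5 → [4, 5, 1, 0, 9, 6]
k=2: 1<5, data[2] = 5+1 = 6 → [4, 5, 6, 0, 9, 6]
k=3: 0<6, data[3] = 6+1 = 7 → [4, 5, 6, 7, 9, 6]
k=4: 9>=7, unchanged → [4, 5, 6, 7, 9, 6]
k=5: 6<9, data[5] = 9+1 = 10 → [4, 5, 6, 7, 9, 10]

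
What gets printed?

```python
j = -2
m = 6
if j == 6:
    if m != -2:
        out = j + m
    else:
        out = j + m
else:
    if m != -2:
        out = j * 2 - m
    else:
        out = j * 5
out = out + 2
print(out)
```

-8

j=-2, m=6
j == 6 is False; m != -2 is True
→ out = j * 2 - m = -10
out = (-10)+2 = -8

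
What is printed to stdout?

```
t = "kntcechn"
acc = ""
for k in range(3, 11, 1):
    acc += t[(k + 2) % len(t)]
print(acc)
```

chnkntce

k=3: add t[5]='c' → 'c'
k=4: add t[6]='h' → 'ch'
k=5: add t[7]='n' → 'chn'
k=6: add t[0]='k' → 'chnk'
k=7: add t[1]='n' → 'chnkn'
k=8: add t[2]='t' → 'chnknt'
k=9: add t[3]='c' → 'chnkntc'
k=10: add t[4]='e' → 'chnkntce'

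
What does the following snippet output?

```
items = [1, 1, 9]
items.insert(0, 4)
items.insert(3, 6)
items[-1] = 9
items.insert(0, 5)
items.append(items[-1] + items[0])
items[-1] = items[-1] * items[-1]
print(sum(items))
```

insert 4 at 0 → [4, 1, 1, 9]
insert 6 at 3 → [4, 1, 1, 6, 9]
items[-1] = 9 → [4, 1, 1, 6, 9]
insert 5 at 0 → [5, 4, 1, 1, 6, 9]
append items[-1]+items[0] = 9+5 = 14 → [5, 4, 1, 1, 6, 9, 14]
items[-1] = items[-1]*items[-1] = 14*14 = 196 → [5, 4, 1, 1, 6, 9, 196]
sum = 222

222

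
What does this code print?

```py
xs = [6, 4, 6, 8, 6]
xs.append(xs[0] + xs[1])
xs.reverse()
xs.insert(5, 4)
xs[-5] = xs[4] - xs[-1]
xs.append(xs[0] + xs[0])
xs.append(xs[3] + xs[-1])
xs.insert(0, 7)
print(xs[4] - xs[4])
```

append xs[0]+xs[1] = 6+4 = 10 → [6, 4, 6, 8, 6, 10]
reverse → [10, 6, 8, 6, 4, 6]
insert 4 at 5 → [10, 6, 8, 6, 4, 4, 6]
xs[-5] = xs[4]-xs[-1] = 4-6 = -2 → [10, 6, -2, 6, 4, 4, 6]
append xs[0]+xs[0] = 10+10 = 20 → [10, 6, -2, 6, 4, 4, 6, 20]
append xs[3]+xs[-1] = 6+20 = 26 → [10, 6, -2, 6, 4, 4, 6, 20, 26]
insert 7 at 0 → [7, 10, 6, -2, 6, 4, 4, 6, 20, 26]
xs[4]-xs[4] = 6-6 = 0

0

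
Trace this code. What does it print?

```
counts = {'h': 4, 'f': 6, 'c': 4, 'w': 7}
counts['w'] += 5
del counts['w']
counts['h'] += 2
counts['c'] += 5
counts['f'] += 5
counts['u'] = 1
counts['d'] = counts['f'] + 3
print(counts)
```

{'h': 6, 'f': 11, 'c': 9, 'u': 1, 'd': 14}

counts['w'] = 7+5 = 12 → {'h': 4, 'f': 6, 'c': 4, 'w': 12}
del 'w' → {'h': 4, 'f': 6, 'c': 4}
counts['h'] = 4+2 = 6 → {'h': 6, 'f': 6, 'c': 4}
counts['c'] = 4+5 = 9 → {'h': 6, 'f': 6, 'c': 9}
counts['f'] = 6+5 = 11 → {'h': 6, 'f': 11, 'c': 9}
counts['u'] = 1 → {'h': 6, 'f': 11, 'c': 9, 'u': 1}
counts['d'] = counts['f']+3 = 14 → {'h': 6, 'f': 11, 'c': 9, 'u': 1, 'd': 14}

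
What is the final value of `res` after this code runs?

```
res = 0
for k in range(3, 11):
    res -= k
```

k=3: res = 0-3 = -3
k=4: res = (-3)-4 = -7
k=5: res = (-7)-5 = -12
k=6: res = (-12)-6 = -18
k=7: res = (-18)-7 = -25
k=8: res = (-25)-8 = -33
k=9: res = (-33)-9 = -42
k=10: res = (-42)-10 = -52

-52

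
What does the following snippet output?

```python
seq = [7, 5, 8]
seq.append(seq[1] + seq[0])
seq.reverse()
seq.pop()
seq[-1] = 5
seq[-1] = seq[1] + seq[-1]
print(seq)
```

[12, 8, 13]

append seq[1]+seq[0] = 5+7 = 12 → [7, 5, 8, 12]
reverse → [12, 8, 5, 7]
pop() removes 7 → [12, 8, 5]
seq[-1] = 5 → [12, 8, 5]
seq[-1] = seq[1]+seq[-1] = 8+5 = 13 → [12, 8, 13]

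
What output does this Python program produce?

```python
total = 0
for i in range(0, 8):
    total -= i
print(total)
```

-28

i=0: total = 0-0 = 0
i=1: total = 0-1 = -1
i=2: total = (-1)-2 = -3
i=3: total = (-3)-3 = -6
i=4: total = (-6)-4 = -10
i=5: total = (-10)-5 = -15
i=6: total = (-15)-6 = -21
i=7: total = (-21)-7 = -28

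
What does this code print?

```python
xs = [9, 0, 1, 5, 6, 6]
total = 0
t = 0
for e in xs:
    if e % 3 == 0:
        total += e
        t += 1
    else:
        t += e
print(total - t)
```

e=9: %3==0, total = 0+9 = 9; t=1
e=0: %3==0, total = 9+0 = 9; t=2
e=1: not %3==0; t=3
e=5: not %3==0; t=8
e=6: %3==0, total = 9+6 = 15; t=9
e=6: %3==0, total = 15+6 = 21; t=10
total-t = 21-10 = 11

11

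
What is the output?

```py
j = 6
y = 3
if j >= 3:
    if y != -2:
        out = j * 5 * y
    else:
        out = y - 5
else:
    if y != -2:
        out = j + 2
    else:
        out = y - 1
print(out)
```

90

j=6, y=3
j >= 3 is True; y != -2 is True
→ out = j * 5 * y = 90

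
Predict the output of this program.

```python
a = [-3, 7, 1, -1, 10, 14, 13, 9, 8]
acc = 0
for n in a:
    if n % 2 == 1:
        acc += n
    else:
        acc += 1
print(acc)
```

n=-3: odd, acc = 0+(-3) = -3
n=7: odd, acc = (-3)+7 = 4
n=1: odd, acc = 4+1 = 5
n=-1: odd, acc = 5+(-1) = 4
n=10: not odd, acc = 4+1 = 5
n=14: not odd, acc = 5+1 = 6
n=13: odd, acc = 6+13 = 19
n=9: odd, acc = 19+9 = 28
n=8: not odd, acc = 28+1 = 29

29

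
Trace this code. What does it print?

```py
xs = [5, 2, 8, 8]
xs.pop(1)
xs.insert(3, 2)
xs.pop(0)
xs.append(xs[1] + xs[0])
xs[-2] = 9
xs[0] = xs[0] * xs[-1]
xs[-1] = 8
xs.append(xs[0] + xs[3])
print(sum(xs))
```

289

pop(1) removes 2 → [5, 8, 8]
insert 2 at 3 → [5, 8, 8, 2]
pop(0) removes 5 → [8, 8, 2]
append xs[1]+xs[0] = 8+8 = 16 → [8, 8, 2, 16]
xs[-2] = 9 → [8, 8, 9, 16]
xs[0] = xs[0]*xs[-1] = 8*16 = 128 → [128, 8, 9, 16]
xs[-1] = 8 → [128, 8, 9, 8]
append xs[0]+xs[3] = 128+8 = 136 → [128, 8, 9, 8, 136]
sum = 289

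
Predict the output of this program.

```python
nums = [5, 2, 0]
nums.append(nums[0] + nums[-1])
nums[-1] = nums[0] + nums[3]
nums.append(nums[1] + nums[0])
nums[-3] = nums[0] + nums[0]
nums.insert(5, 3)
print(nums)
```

append nums[0]+nums[-1] = 5+0 = 5 → [5, 2, 0, 5]
nums[-1] = nums[0]+nums[3] = 5+5 = 10 → [5, 2, 0, 10]
append nums[1]+nums[0] = 2+5 = 7 → [5, 2, 0, 10, 7]
nums[-3] = nums[0]+nums[0] = 5+5 = 10 → [5, 2, 10, 10, 7]
insert 3 at 5 → [5, 2, 10, 10, 7, 3]

[5, 2, 10, 10, 7, 3]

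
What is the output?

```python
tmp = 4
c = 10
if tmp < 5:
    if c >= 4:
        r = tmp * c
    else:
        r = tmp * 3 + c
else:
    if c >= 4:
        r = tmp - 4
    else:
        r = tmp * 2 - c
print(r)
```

tmp=4, c=10
tmp < 5 is True; c >= 4 is True
→ r = tmp * c = 40

40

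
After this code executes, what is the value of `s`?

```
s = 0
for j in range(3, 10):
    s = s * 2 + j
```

j=3: s = 0*2+3 = 3
j=4: s = 3*2+4 = 10
j=5: s = 10*2+5 = 25
j=6: s = 25*2+6 = 56
j=7: s = 56*2+7 = 119
j=8: s = 119*2+8 = 246
j=9: s = 246*2+9 = 501

501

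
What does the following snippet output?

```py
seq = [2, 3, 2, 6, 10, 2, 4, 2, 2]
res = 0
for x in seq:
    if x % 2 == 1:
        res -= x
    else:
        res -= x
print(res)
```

-33

x=2: not odd, res = 0-2 = -2
x=3: odd, res = (-2)-3 = -5
x=2: not odd, res = (-5)-2 = -7
x=6: not odd, res = (-7)-6 = -13
x=10: not odd, res = (-13)-10 = -23
x=2: not odd, res = (-23)-2 = -25
x=4: not odd, res = (-25)-4 = -29
x=2: not odd, res = (-29)-2 = -31
x=2: not odd, res = (-31)-2 = -33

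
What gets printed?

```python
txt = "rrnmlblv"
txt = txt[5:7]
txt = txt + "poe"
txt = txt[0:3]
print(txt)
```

blp

slice [5:7] → 'bl'
+ 'poe' → 'blpoe'
slice [0:3] → 'blp'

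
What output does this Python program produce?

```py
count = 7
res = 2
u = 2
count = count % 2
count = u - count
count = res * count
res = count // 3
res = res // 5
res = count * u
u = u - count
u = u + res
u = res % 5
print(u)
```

count = 7%2 = 1
count = 2-1 = 1
count = 2*1 = 2
res = 2//3 = 0
res = 0//5 = 0
res = 2*2 = 4
u = 2-2 = 0
u = 0+4 = 4
u = 4%5 = 4

4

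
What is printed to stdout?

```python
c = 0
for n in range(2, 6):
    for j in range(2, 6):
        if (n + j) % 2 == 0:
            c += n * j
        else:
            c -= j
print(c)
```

n=2,j=2: even sum, c = 0+4 = 4
n=2,j=3: odd sum, c = 4-3 = 1
n=2,j=4: even sum, c = 1+8 = 9
n=2,j=5: odd sum, c = 9-5 = 4
n=3,j=2: odd sum, c = 4-2 = 2
n=3,j=3: even sum, c = 2+9 = 11
n=3,j=4: odd sum, c = 11-4 = 7
n=3,j=5: even sum, c = 7+15 = 22
n=4,j=2: even sum, c = 22+8 = 30
n=4,j=3: odd sum, c = 30-3 = 27
n=4,j=4: even sum, c = 27+16 = 43
n=4,j=5: odd sum, c = 43-5 = 38
n=5,j=2: odd sum, c = 38-2 = 36
n=5,j=3: even sum, c = 36+15 = 51
n=5,j=4: odd sum, c = 51-4 = 47
n=5,j=5: even sum, c = 47+25 = 72

72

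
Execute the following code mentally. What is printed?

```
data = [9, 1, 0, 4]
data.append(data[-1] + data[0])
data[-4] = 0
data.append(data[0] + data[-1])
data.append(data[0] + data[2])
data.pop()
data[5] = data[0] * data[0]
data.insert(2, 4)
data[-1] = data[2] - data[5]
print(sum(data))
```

21

append data[-1]+data[0] = 4+9 = 13 → [9, 1, 0, 4, 13]
data[-4] = 0 → [9, 0, 0, 4, 13]
append data[0]+data[-1] = 9+13 = 22 → [9, 0, 0, 4, 13, 22]
append data[0]+data[2] = 9+0 = 9 → [9, 0, 0, 4, 13, 22, 9]
pop() removes 9 → [9, 0, 0, 4, 13, 22]
data[5] = data[0]*data[0] = 9*9 = 81 → [9, 0, 0, 4, 13, 81]
insert 4 at 2 → [9, 0, 4, 0, 4, 13, 81]
data[-1] = data[2]-data[5] = 4-13 = -9 → [9, 0, 4, 0, 4, 13, -9]
sum = 21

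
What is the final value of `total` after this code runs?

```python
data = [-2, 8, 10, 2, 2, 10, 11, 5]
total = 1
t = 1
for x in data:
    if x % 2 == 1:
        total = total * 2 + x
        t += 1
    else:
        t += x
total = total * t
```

1023

x=-2: not odd; t=-1
x=8: not odd; t=7
x=10: not odd; t=17
x=2: not odd; t=19
x=2: not odd; t=21
x=10: not odd; t=31
x=11: odd, total = 1*2+11 = 13; t=32
x=5: odd, total = 13*2+5 = 31; t=33
total*t = 31*33 = 1023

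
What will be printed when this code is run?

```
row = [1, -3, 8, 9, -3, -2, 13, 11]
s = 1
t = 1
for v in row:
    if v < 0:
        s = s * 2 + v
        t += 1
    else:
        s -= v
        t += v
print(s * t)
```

v=1: not <0, s = 1-1 = 0; t=2
v=-3: <0, s = 0*2+(-3) = -3; t=3
v=8: not <0, s = (-3)-8 = -11; t=11
v=9: not <0, s = (-11)-9 = -20; t=20
v=-3: <0, s = (-20)*2+(-3) = -43; t=21
v=-2: <0, s = (-43)*2+(-2) = -88; t=22
v=13: not <0, s = (-88)-13 = -101; t=35
v=11: not <0, s = (-101)-11 = -112; t=46
s*t = (-112)*46 = -5152

-5152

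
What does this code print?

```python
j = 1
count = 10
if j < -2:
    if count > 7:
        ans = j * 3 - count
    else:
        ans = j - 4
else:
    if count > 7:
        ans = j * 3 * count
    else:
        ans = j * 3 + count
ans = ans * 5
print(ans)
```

150

j=1, count=10
j < -2 is False; count > 7 is True
→ ans = j * 3 * count = 30
ans = 30*5 = 150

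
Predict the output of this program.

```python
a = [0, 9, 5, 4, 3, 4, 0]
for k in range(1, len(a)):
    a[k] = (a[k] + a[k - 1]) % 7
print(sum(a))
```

14

k=1: a[1] = (9+0)%7 = 2 → [0, 2, 5, 4, 3, 4, 0]
k=2: a[2] = (5+2)%7 = 0 → [0, 2, 0, 4, 3, 4, 0]
k=3: a[3] = (4+0)%7 = 4 → [0, 2, 0, 4, 3, 4, 0]
k=4: a[4] = (3+4)%7 = 0 → [0, 2, 0, 4, 0, 4, 0]
k=5: a[5] = (4+0)%7 = 4 → [0, 2, 0, 4, 0, 4, 0]
k=6: a[6] = (0+4)%7 = 4 → [0, 2, 0, 4, 0, 4, 4]
sum = 14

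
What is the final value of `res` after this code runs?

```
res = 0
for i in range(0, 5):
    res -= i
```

i=0: res = 0-0 = 0
i=1: res = 0-1 = -1
i=2: res = (-1)-2 = -3
i=3: res = (-3)-3 = -6
i=4: res = (-6)-4 = -10

-10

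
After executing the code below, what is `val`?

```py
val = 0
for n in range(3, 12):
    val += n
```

n=3: val = 0+3 = 3
n=4: val = 3+4 = 7
n=5: val = 7+5 = 12
n=6: val = 12+6 = 18
n=7: val = 18+7 = 25
n=8: val = 25+8 = 33
n=9: val = 33+9 = 42
n=10: val = 42+10 = 52
n=11: val = 52+11 = 63

63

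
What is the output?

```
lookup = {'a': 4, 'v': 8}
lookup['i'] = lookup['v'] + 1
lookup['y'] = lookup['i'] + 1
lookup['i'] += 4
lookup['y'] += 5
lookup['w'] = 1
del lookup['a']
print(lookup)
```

lookup['i'] = lookup['v']+1 = 9 → {'a': 4, 'v': 8, 'i': 9}
lookup['y'] = lookup['i']+1 = 10 → {'a': 4, 'v': 8, 'i': 9, 'y': 10}
lookup['i'] = 9+4 = 13 → {'a': 4, 'v': 8, 'i': 13, 'y': 10}
lookup['y'] = 10+5 = 15 → {'a': 4, 'v': 8, 'i': 13, 'y': 15}
lookup['w'] = 1 → {'a': 4, 'v': 8, 'i': 13, 'y': 15, 'w': 1}
del 'a' → {'v': 8, 'i': 13, 'y': 15, 'w': 1}

{'v': 8, 'i': 13, 'y': 15, 'w': 1}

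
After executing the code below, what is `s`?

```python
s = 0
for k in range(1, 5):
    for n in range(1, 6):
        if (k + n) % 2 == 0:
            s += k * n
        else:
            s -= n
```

k=1,n=1: even sum, s = 0+1 = 1
k=1,n=2: odd sum, s = 1-2 = -1
k=1,n=3: even sum, s = (-1)+3 = 2
k=1,n=4: odd sum, s = 2-4 = -2
k=1,n=5: even sum, s = (-2)+5 = 3
k=2,n=1: odd sum, s = 3-1 = 2
k=2,n=2: even sum, s = 2+4 = 6
k=2,n=3: odd sum, s = 6-3 = 3
k=2,n=4: even sum, s = 3+8 = 11
k=2,n=5: odd sum, s = 11-5 = 6
k=3,n=1: even sum, s = 6+3 = 9
k=3,n=2: odd sum, s = 9-2 = 7
k=3,n=3: even sum, s = 7+9 = 16
k=3,n=4: odd sum, s = 16-4 = 12
k=3,n=5: even sum, s = 12+15 = 27
k=4,n=1: odd sum, s = 27-1 = 26
k=4,n=2: even sum, s = 26+8 = 34
k=4,n=3: odd sum, s = 34-3 = 31
k=4,n=4: even sum, s = 31+16 = 47
k=4,n=5: odd sum, s = 47-5 = 42

42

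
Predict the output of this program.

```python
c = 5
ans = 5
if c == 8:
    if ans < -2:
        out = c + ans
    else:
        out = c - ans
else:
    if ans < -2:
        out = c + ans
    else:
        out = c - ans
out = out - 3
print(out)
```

-3

c=5, ans=5
c == 8 is False; ans < -2 is False
→ out = c - ans = 0
out = 0-3 = -3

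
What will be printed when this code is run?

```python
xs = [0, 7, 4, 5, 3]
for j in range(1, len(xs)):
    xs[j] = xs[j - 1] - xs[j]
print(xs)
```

j=1: xs[1] = 0-7 = -7 → [0, -7, 4, 5, 3]
j=2: xs[2] = (-7)-4 = -11 → [0, -7, -11, 5, 3]
j=3: xs[3] = (-11)-5 = -16 → [0, -7, -11, -16, 3]
j=4: xs[4] = (-16)-3 = -19 → [0, -7, -11, -16, -19]

[0, -7, -11, -16, -19]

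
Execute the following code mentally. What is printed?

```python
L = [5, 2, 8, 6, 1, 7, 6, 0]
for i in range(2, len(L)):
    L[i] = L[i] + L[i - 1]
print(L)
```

i=2: L[2] = 8+2 = 10 → [5, 2, 10, 6, 1, 7, 6, 0]
i=3: L[3] = 6+10 = 16 → [5, 2, 10, 16, 1, 7, 6, 0]
i=4: L[4] = 1+16 = 17 → [5, 2, 10, 16, 17, 7, 6, 0]
i=5: L[5] = 7+17 = 24 → [5, 2, 10, 16, 17, 24, 6, 0]
i=6: L[6] = 6+24 = 30 → [5, 2, 10, 16, 17, 24, 30, 0]
i=7: L[7] = 0+30 = 30 → [5, 2, 10, 16, 17, 24, 30, 30]

[5, 2, 10, 16, 17, 24, 30, 30]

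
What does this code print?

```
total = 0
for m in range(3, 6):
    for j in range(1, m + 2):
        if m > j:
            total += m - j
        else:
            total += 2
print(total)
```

31

m=3,j=1: 3>1, total = 0+2 = 2
m=3,j=2: 3>2, total = 2+1 = 3
m=3,j=3: not 3>3, total = 3+2 = 5
m=3,j=4: not 3>4, total = 5+2 = 7
m=4,j=1: 4>1, total = 7+3 = 10
m=4,j=2: 4>2, total = 10+2 = 12
m=4,j=3: 4>3, total = 12+1 = 13
m=4,j=4: not 4>4, total = 13+2 = 15
m=4,j=5: not 4>5, total = 15+2 = 17
m=5,j=1: 5>1, total = 17+4 = 21
m=5,j=2: 5>2, total = 21+3 = 24
m=5,j=3: 5>3, total = 24+2 = 26
m=5,j=4: 5>4, total = 26+1 = 27
m=5,j=5: not 5>5, total = 27+2 = 29
m=5,j=6: not 5>6, total = 29+2 = 31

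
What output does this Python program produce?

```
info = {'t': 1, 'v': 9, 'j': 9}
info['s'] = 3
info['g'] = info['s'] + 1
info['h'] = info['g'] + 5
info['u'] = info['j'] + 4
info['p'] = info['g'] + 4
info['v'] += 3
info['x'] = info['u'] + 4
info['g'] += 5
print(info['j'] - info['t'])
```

info['s'] = 3 → {'t': 1, 'v': 9, 'j': 9, 's': 3}
info['g'] = info['s']+1 = 4 → {'t': 1, 'v': 9, 'j': 9, 's': 3, 'g': 4}
info['h'] = info['g']+5 = 9 → {'t': 1, 'v': 9, 'j': 9, 's': 3, 'g': 4, 'h': 9}
info['u'] = info['j']+4 = 13 → {'t': 1, 'v': 9, 'j': 9, 's': 3, 'g': 4, 'h': 9, 'u': 13}
info['p'] = info['g']+4 = 8 → {'t': 1, 'v': 9, 'j': 9, 's': 3, 'g': 4, 'h': 9, 'u': 13, 'p': 8}
info['v'] = 9+3 = 12 → {'t': 1, 'v': 12, 'j': 9, 's': 3, 'g': 4, 'h': 9, 'u': 13, 'p': 8}
info['x'] = info['u']+4 = 17 → {'t': 1, 'v': 12, 'j': 9, 's': 3, 'g': 4, 'h': 9, 'u': 13, 'p': 8, 'x': 17}
info['g'] = 4+5 = 9 → {'t': 1, 'v': 12, 'j': 9, 's': 3, 'g': 9, 'h': 9, 'u': 13, 'p': 8, 'x': 17}
info['j']-info['t'] = 9-1 = 8

8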